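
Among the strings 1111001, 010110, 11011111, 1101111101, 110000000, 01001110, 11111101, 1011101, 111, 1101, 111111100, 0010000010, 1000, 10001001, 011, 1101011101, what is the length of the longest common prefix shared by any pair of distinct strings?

8

The deepest shared node is where two words last agree before diverging.
e.g. "11011111" and "1101111101" share the prefix "11011111" of length 8; no pair shares a longer one.
Longest shared-prefix length: 8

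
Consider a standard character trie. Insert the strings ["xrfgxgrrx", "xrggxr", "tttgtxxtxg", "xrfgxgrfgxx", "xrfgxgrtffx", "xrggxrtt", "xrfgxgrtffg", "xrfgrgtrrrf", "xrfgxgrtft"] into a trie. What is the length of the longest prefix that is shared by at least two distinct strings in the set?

10

The deepest shared node is where two words last agree before diverging.
e.g. "xrfgxgrtffg" and "xrfgxgrtffx" share the prefix "xrfgxgrtff" of length 10; no pair shares a longer one.
Longest shared-prefix length: 10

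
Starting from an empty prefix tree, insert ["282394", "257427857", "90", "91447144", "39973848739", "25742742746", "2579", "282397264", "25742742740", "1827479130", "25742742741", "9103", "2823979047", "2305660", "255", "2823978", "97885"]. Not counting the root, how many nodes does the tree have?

Count nodes per top-level branch (shared prefixes stored once):
  '1'-branch (1827479130): 10 nodes
  '2'-branch (2305660, 255, 25742742740, 25742742741, 25742742746, 257427857, 2579, 282394, 282397264, 2823978, 2823979047): 38 nodes
  '3'-branch (39973848739): 11 nodes
  '9'-branch (90, 9103, 91447144, 97885): 15 nodes
Sum: 74

74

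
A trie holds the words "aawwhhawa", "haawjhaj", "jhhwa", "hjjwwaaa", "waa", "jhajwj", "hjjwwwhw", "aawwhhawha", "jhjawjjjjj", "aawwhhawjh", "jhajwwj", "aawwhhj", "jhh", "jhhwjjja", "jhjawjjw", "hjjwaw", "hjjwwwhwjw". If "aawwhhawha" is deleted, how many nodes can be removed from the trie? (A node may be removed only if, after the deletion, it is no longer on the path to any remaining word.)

Walk "aawwhhawha" from the leaf back toward the root, removing each node that no remaining word uses.
The suffix "ha" (2 nodes) is used only by "aawwhhawha"; the node for "aawwhhaw" still has the child "a", so pruning stops there.
Nodes removed: 2

2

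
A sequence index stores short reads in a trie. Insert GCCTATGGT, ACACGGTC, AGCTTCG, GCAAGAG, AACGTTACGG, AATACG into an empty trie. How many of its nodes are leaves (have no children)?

6

Leaves are exactly the stored words that no other stored word extends.
Those words: "AACGTTACGG", "AATACG", "ACACGGTC", "AGCTTCG", "GCAAGAG", "GCCTATGGT"
Leaf count: 6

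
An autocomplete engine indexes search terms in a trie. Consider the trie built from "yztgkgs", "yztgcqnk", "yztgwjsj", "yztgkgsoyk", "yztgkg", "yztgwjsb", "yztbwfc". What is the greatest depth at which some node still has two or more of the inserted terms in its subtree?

Equivalently: take the maximum, over all pairs, of their longest common prefix length.
"yztgkgs" and "yztgkgsoyk" agree on "yztgkgs" (7 characters) before diverging; nothing deeper is shared.
Longest shared-prefix length: 7

7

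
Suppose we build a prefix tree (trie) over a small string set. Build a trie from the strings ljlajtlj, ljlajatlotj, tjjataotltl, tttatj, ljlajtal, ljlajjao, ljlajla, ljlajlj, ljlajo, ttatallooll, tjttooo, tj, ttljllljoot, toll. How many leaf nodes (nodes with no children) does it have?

A leaf is a node with no children — equivalently, the end of a word that is not a proper prefix of any other stored word.
Those words: "ljlajatlotj", "ljlajjao", "ljlajla", "ljlajlj", "ljlajo", "ljlajtal", "ljlajtlj", "tjjataotltl", "tjttooo", "toll", "ttatallooll", "ttljllljoot", "tttatj"
Leaf count: 13

13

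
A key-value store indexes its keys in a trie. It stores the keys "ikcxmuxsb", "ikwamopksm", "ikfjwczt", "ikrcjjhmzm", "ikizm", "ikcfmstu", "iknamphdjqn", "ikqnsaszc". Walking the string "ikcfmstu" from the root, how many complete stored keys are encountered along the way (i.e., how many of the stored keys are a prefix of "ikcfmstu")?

Walk "ikcfmstu" from the root; an end-of-word marker is hit whenever a stored word is a prefix of "ikcfmstu".
Prefixes of the query that are stored words: "ikcfmstu"
Count: 1

1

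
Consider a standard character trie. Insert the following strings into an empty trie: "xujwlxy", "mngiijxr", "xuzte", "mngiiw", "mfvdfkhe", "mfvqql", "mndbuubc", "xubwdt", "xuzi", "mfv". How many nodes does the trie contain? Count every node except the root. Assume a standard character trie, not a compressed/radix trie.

Trace insertions, counting only characters that open a new branch:
  "xujwlxy" → 7 new (x, u, j, w, l, x, y)
  "mngiijxr" → 8 new (m, n, g, i, i, j, x, r)
  "xuzte" → prefix "xu" already present; 3 new (z, t, e)
  "mngiiw" → prefix "mngii" already present; 1 new (w)
  "mfvdfkhe" → prefix "m" already present; 7 new (f, v, d, f, k, h, e)
  "mfvqql" → prefix "mfv" already present; 3 new (q, q, l)
  "mndbuubc" → prefix "mn" already present; 6 new (d, b, u, u, b, c)
  "xubwdt" → prefix "xu" already present; 4 new (b, w, d, t)
  "xuzi" → prefix "xuz" already present; 1 new (i)
  "mfv" → prefix "mfv" already present; 0 new (none)
Total nodes = 7 + 8 + 3 + 1 + 7 + 3 + 6 + 4 + 1 + 0 = 40

40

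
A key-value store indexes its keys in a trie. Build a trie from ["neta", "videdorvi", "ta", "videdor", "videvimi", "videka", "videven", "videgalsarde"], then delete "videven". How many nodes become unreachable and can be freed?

2

Walk "videven" from the leaf back toward the root, removing each node that no remaining word uses.
The suffix "en" (2 nodes) is used only by "videven"; the node for "videv" still has the child "i", so pruning stops there.
Nodes removed: 2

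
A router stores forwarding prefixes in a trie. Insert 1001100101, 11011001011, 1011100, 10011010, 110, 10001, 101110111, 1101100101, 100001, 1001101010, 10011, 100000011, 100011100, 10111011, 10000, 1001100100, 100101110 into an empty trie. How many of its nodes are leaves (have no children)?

A leaf is a node with no children — equivalently, the end of a word that is not a proper prefix of any other stored word.
Those words: "100000011", "100001", "100011100", "100101110", "1001100100", "1001100101", "1001101010", "1011100", "101110111", "11011001011"
Leaf count: 10

10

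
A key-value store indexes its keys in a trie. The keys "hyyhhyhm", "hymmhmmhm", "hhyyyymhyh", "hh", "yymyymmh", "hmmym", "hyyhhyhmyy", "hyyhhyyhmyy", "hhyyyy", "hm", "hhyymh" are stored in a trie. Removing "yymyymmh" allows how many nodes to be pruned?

After clearing the end-marker at "yymyymmh", prune upward until reaching a node still needed by another word.
No other word shares any prefix with "yymyymmh", so all 8 of its nodes go.
Nodes removed: 8

8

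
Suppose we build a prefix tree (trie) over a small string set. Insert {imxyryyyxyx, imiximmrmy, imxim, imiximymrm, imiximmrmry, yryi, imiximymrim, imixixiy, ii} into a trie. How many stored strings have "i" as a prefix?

Traverse to the node for "i", then collect every word in that subtree.
Matches: "ii", "imiximmrmry", "imiximmrmy", "imiximymrim", "imiximymrm", "imixixiy", "imxim", "imxyryyyxyx"
Count: 8

8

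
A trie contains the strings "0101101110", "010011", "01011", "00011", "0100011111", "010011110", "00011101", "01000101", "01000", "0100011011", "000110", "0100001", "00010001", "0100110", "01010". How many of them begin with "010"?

11

Walk to "010"; the words in its subtree are exactly those with that prefix.
Words under "010": 01000, 0100001, 01000101, 0100011011, 0100011111, 010011, 0100110, 010011110, 01010, 01011, 0101101110
Count: 11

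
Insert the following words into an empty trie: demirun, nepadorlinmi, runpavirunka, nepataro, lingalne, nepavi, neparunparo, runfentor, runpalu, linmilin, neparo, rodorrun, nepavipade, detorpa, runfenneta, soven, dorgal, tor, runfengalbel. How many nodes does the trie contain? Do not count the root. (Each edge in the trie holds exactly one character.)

105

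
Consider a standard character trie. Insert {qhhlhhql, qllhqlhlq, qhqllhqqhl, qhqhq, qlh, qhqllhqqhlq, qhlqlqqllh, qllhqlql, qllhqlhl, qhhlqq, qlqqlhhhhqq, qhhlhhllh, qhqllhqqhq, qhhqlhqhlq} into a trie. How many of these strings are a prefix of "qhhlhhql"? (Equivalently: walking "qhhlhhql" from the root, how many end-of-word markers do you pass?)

1

Traverse "qhhlhhql" character by character; count nodes along the way that are marked as word ends.
Prefixes of the query that are stored words: "qhhlhhql"
Count: 1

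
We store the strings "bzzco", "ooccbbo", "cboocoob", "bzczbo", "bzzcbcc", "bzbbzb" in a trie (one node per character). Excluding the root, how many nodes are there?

31

For each word, the new-node count is its length minus the longest prefix already in the trie:
  "bzzco" → 5 new (b, z, z, c, o)
  "ooccbbo" → 7 new (o, o, c, c, b, b, o)
  "cboocoob" → 8 new (c, b, o, o, c, o, o, b)
  "bzczbo" → prefix "bz" already present; 4 new (c, z, b, o)
  "bzzcbcc" → prefix "bzzc" already present; 3 new (b, c, c)
  "bzbbzb" → prefix "bz" already present; 4 new (b, b, z, b)
Total nodes = 5 + 7 + 8 + 4 + 3 + 4 = 31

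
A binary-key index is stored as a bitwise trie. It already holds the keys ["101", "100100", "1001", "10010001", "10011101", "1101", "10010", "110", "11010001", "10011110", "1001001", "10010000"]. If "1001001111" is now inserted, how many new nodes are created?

3

"1001001" is already a path in the trie; the remaining "111" must be added.
New nodes needed: |"1001001111"| − 7 = 10 − 7 = 3.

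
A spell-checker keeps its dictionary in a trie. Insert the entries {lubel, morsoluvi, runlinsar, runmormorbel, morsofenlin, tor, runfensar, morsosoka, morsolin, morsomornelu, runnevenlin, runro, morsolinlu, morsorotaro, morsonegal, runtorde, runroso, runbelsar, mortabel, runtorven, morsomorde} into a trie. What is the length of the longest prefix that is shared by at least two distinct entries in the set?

8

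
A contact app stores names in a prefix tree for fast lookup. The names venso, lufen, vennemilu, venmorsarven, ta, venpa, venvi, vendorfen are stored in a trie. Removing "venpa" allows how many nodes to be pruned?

2

A node on "venpa"'s path can go only if nothing else ends at it or branches off below it.
The suffix "pa" (2 nodes) is used only by "venpa"; the node for "ven" still has the child "s", so pruning stops there.
Nodes removed: 2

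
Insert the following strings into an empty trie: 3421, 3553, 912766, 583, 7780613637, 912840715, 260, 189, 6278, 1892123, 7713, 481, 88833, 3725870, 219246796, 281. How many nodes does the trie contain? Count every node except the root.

72

Count nodes per top-level branch (shared prefixes stored once):
  '1'-branch (189, 1892123): 7 nodes
  '2'-branch (219246796, 260, 281): 13 nodes
  '3'-branch (3421, 3553, 3725870): 13 nodes
  '4'-branch (481): 3 nodes
  '5'-branch (583): 3 nodes
  '6'-branch (6278): 4 nodes
  '7'-branch (7713, 7780613637): 12 nodes
  '8'-branch (88833): 5 nodes
  '9'-branch (912766, 912840715): 12 nodes
Sum: 72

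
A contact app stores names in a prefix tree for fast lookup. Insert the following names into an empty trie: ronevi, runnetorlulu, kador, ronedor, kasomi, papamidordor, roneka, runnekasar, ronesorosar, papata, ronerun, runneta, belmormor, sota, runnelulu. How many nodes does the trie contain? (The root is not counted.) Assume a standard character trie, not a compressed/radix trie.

For each word, the new-node count is its length minus the longest prefix already in the trie:
  "ronevi" → 6 new (r, o, n, e, v, i)
  "runnetorlulu" → prefix "r" already present; 11 new (u, n, n, e, t, o, r, l, u, l, u)
  "kador" → 5 new (k, a, d, o, r)
  "ronedor" → prefix "rone" already present; 3 new (d, o, r)
  "kasomi" → prefix "ka" already present; 4 new (s, o, m, i)
  "papamidordor" → 12 new (p, a, p, a, m, i, d, o, r, d, o, r)
  "roneka" → prefix "rone" already present; 2 new (k, a)
  "runnekasar" → prefix "runne" already present; 5 new (k, a, s, a, r)
  "ronesorosar" → prefix "rone" already present; 7 new (s, o, r, o, s, a, r)
  "papata" → prefix "papa" already present; 2 new (t, a)
  "ronerun" → prefix "rone" already present; 3 new (r, u, n)
  "runneta" → prefix "runnet" already present; 1 new (a)
  "belmormor" → 9 new (b, e, l, m, o, r, m, o, r)
  "sota" → 4 new (s, o, t, a)
  "runnelulu" → prefix "runne" already present; 4 new (l, u, l, u)
Total nodes = 6 + 11 + 5 + 3 + 4 + 12 + 2 + 5 + 7 + 2 + 3 + 1 + 9 + 4 + 4 = 78

78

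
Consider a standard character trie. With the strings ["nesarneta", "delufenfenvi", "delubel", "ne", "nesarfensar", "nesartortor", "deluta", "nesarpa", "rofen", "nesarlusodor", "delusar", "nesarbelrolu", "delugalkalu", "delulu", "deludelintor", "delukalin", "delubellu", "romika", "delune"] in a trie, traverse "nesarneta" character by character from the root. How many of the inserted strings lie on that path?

2

Traverse "nesarneta" character by character; count nodes along the way that are marked as word ends.
Prefixes of the query that are stored words: "ne", "nesarneta"
Count: 2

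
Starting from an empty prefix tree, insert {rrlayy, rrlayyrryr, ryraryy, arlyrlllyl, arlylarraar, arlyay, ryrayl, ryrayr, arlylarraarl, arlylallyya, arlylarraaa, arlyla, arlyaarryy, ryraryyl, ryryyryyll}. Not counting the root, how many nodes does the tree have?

Insert word by word; a character creates a node only if that edge doesn't already exist:
  "rrlayy" → 6 new (r, r, l, a, y, y)
  "rrlayyrryr" → prefix "rrlayy" already present; 4 new (r, r, y, r)
  "ryraryy" → prefix "r" already present; 6 new (y, r, a, r, y, y)
  "arlyrlllyl" → 10 new (a, r, l, y, r, l, l, l, y, l)
  "arlylarraar" → prefix "arly" already present; 7 new (l, a, r, r, a, a, r)
  "arlyay" → prefix "arly" already present; 2 new (a, y)
  "ryrayl" → prefix "ryra" already present; 2 new (y, l)
  "ryrayr" → prefix "ryray" already present; 1 new (r)
  "arlylarraarl" → prefix "arlylarraar" already present; 1 new (l)
  "arlylallyya" → prefix "arlyla" already present; 5 new (l, l, y, y, a)
  "arlylarraaa" → prefix "arlylarraa" already present; 1 new (a)
  "arlyla" → prefix "arlyla" already present; 0 new (none)
  "arlyaarryy" → prefix "arlya" already present; 5 new (a, r, r, y, y)
  "ryraryyl" → prefix "ryraryy" already present; 1 new (l)
  "ryryyryyll" → prefix "ryr" already present; 7 new (y, y, r, y, y, l, l)
Total nodes = 6 + 4 + 6 + 10 + 7 + 2 + 2 + 1 + 1 + 5 + 1 + 0 + 5 + 1 + 7 = 58

58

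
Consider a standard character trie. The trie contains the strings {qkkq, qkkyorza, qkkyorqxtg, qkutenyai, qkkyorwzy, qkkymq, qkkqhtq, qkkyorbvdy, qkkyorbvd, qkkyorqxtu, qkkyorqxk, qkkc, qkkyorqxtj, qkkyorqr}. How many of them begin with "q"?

Traverse to the node for "q", then collect every word in that subtree.
Matches: "qkkc", "qkkq", "qkkqhtq", "qkkymq", "qkkyorbvd", "qkkyorbvdy", "qkkyorqr", "qkkyorqxk", "qkkyorqxtg", "qkkyorqxtj", "qkkyorqxtu", "qkkyorwzy", "qkkyorza", "qkutenyai"
Count: 14

14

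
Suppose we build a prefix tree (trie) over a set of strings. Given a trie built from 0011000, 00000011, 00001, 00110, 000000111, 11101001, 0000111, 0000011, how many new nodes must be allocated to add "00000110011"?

The longest prefix of "00000110011" already in the trie is "0000011" (length 7).
Each of the 4 remaining characters creates one node.

4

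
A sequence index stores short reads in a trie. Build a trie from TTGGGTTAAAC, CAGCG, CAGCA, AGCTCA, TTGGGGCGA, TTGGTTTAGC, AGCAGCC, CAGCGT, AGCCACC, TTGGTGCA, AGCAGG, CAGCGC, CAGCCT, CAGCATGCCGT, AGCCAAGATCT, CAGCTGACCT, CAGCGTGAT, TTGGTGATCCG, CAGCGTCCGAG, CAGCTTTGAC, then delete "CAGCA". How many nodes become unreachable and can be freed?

After clearing the end-marker at "CAGCA", prune upward until reaching a node still needed by another word.
Every node on "CAGCA" is still needed (e.g. by "CAGCATGCCGT"), so nothing is freed.
Nodes removed: 0

0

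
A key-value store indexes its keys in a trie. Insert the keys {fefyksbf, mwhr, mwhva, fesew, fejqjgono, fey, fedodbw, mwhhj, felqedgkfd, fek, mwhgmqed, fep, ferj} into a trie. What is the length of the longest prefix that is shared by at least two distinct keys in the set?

3

Look for the deepest trie node that still has at least two words in its subtree.
e.g. "mwhgmqed" and "mwhhj" share the prefix "mwh" of length 3; no pair shares a longer one.
Longest shared-prefix length: 3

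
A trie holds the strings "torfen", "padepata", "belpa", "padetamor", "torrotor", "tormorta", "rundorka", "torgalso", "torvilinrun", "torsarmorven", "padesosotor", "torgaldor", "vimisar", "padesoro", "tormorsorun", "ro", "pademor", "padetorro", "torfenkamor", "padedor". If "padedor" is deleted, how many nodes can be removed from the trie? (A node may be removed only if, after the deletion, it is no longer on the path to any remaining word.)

After clearing the end-marker at "padedor", prune upward until reaching a node still needed by another word.
The suffix "dor" (3 nodes) is used only by "padedor"; the node for "pade" still has the child "p", so pruning stops there.
Nodes removed: 3

3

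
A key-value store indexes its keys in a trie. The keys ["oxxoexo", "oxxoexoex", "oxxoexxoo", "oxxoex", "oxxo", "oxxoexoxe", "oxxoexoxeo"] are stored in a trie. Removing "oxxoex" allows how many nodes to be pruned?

Walk "oxxoex" from the leaf back toward the root, removing each node that no remaining word uses.
Every node on "oxxoex" is still needed (e.g. by "oxxoexo"), so nothing is freed.
Nodes removed: 0

0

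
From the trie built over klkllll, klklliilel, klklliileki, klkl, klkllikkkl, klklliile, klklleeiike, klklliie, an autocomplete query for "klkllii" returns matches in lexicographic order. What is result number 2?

Words with prefix "klkllii", in lexicographic order: "klklliie", "klklliile", "klklliileki", "klklliilel"
The 2nd is klklliile.

klklliile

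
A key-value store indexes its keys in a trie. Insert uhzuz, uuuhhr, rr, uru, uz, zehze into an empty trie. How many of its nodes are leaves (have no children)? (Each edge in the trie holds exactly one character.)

6

A leaf is a node with no children — equivalently, the end of a word that is not a proper prefix of any other stored word.
Those words: "rr", "uhzuz", "uru", "uuuhhr", "uz", "zehze"
Leaf count: 6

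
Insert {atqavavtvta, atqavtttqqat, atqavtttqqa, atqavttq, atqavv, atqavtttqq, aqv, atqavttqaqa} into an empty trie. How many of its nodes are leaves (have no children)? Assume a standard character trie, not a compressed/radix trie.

A leaf is a node with no children — equivalently, the end of a word that is not a proper prefix of any other stored word.
Those words: "aqv", "atqavavtvta", "atqavttqaqa", "atqavtttqqat", "atqavv"
Leaf count: 5

5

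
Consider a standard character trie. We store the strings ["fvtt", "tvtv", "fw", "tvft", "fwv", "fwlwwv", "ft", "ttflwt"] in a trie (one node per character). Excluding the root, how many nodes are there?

22

Trace insertions, counting only characters that open a new branch:
  "fvtt" → 4 new (f, v, t, t)
  "tvtv" → 4 new (t, v, t, v)
  "fw" → prefix "f" already present; 1 new (w)
  "tvft" → prefix "tv" already present; 2 new (f, t)
  "fwv" → prefix "fw" already present; 1 new (v)
  "fwlwwv" → prefix "fw" already present; 4 new (l, w, w, v)
  "ft" → prefix "f" already present; 1 new (t)
  "ttflwt" → prefix "t" already present; 5 new (t, f, l, w, t)
Total nodes = 4 + 4 + 1 + 2 + 1 + 4 + 1 + 5 = 22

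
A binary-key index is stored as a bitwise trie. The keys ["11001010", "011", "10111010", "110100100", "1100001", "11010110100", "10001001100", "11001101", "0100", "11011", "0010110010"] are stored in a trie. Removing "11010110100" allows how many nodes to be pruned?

A node on "11010110100"'s path can go only if nothing else ends at it or branches off below it.
The suffix "110100" (6 nodes) is used only by "11010110100"; the node for "11010" still has the child "0", so pruning stops there.
Nodes removed: 6

6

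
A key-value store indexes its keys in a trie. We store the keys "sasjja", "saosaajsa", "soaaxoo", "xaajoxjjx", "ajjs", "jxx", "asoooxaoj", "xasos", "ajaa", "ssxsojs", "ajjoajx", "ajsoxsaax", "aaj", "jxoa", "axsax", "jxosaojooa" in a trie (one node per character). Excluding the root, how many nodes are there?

80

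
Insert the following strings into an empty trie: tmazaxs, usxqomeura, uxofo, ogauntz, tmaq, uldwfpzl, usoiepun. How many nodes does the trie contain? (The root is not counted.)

Count nodes per top-level branch (shared prefixes stored once):
  'o'-branch (ogauntz): 7 nodes
  't'-branch (tmaq, tmazaxs): 8 nodes
  'u'-branch (uldwfpzl, usoiepun, usxqomeura, uxofo): 27 nodes
Sum: 42

42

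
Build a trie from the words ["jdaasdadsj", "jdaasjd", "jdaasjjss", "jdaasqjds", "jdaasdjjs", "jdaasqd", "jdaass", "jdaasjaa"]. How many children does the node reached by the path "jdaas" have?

4

Walk "jdaas" from the root, arriving at one node.
Distinct next characters after "jdaas": d, j, q, s.
That node has 4 child edges.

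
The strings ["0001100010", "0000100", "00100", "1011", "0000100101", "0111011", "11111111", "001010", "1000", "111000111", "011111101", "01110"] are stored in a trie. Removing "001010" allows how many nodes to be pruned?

A node on "001010"'s path can go only if nothing else ends at it or branches off below it.
The suffix "10" (2 nodes) is used only by "001010"; the node for "0010" still has the child "0", so pruning stops there.
Nodes removed: 2

2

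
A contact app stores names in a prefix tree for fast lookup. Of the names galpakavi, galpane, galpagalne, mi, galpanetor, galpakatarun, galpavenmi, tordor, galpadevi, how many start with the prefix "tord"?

Walk to "tord"; the words in its subtree are exactly those with that prefix.
Words under "tord": tordor
Count: 1

1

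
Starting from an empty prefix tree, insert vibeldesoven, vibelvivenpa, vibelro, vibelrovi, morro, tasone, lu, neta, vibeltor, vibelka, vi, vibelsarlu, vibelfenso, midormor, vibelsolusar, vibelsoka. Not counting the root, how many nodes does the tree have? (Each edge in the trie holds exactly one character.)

For each word, the new-node count is its length minus the longest prefix already in the trie:
  "vibeldesoven" → 12 new (v, i, b, e, l, d, e, s, o, v, e, n)
  "vibelvivenpa" → prefix "vibel" already present; 7 new (v, i, v, e, n, p, a)
  "vibelro" → prefix "vibel" already present; 2 new (r, o)
  "vibelrovi" → prefix "vibelro" already present; 2 new (v, i)
  "morro" → 5 new (m, o, r, r, o)
  "tasone" → 6 new (t, a, s, o, n, e)
  "lu" → 2 new (l, u)
  "neta" → 4 new (n, e, t, a)
  "vibeltor" → prefix "vibel" already present; 3 new (t, o, r)
  "vibelka" → prefix "vibel" already present; 2 new (k, a)
  "vi" → prefix "vi" already present; 0 new (none)
  "vibelsarlu" → prefix "vibel" already present; 5 new (s, a, r, l, u)
  "vibelfenso" → prefix "vibel" already present; 5 new (f, e, n, s, o)
  "midormor" → prefix "m" already present; 7 new (i, d, o, r, m, o, r)
  "vibelsolusar" → prefix "vibels" already present; 6 new (o, l, u, s, a, r)
  "vibelsoka" → prefix "vibelso" already present; 2 new (k, a)
Total nodes = 12 + 7 + 2 + 2 + 5 + 6 + 2 + 4 + 3 + 2 + 0 + 5 + 5 + 7 + 6 + 2 = 70

70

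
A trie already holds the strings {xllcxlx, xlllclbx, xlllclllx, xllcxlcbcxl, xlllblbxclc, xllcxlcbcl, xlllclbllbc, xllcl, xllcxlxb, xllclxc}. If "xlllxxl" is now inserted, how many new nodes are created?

3

The longest prefix of "xlllxxl" already in the trie is "xlll" (length 4).
New nodes needed: |"xlllxxl"| − 4 = 7 − 4 = 3.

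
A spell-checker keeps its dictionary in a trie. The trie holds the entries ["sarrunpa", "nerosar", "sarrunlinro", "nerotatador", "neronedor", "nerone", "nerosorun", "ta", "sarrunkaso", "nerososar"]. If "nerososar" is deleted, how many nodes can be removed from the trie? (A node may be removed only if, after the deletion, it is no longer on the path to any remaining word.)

Walk "nerososar" from the leaf back toward the root, removing each node that no remaining word uses.
The suffix "sar" (3 nodes) is used only by "nerososar"; the node for "neroso" still has the child "r", so pruning stops there.
Nodes removed: 3

3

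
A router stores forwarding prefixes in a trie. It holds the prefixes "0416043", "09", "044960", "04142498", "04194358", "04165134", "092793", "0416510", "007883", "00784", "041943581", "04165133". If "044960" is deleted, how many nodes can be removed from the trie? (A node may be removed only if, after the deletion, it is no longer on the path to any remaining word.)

After clearing the end-marker at "044960", prune upward until reaching a node still needed by another word.
The suffix "4960" (4 nodes) is used only by "044960"; the node for "04" still has the child "1", so pruning stops there.
Nodes removed: 4

4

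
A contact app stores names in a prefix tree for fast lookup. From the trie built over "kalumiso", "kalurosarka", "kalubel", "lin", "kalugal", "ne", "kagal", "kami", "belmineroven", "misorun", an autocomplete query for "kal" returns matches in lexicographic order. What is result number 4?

Filter for "kal…" and sort: "kalubel", "kalugal", "kalumiso", "kalurosarka"
The 4th is kalurosarka.

kalurosarka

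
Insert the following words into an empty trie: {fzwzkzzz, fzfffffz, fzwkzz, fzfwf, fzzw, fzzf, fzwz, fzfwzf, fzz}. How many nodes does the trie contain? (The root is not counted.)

Insert word by word; a character creates a node only if that edge doesn't already exist:
  "fzwzkzzz" → 8 new (f, z, w, z, k, z, z, z)
  "fzfffffz" → prefix "fz" already present; 6 new (f, f, f, f, f, z)
  "fzwkzz" → prefix "fzw" already present; 3 new (k, z, z)
  "fzfwf" → prefix "fzf" already present; 2 new (w, f)
  "fzzw" → prefix "fz" already present; 2 new (z, w)
  "fzzf" → prefix "fzz" already present; 1 new (f)
  "fzwz" → prefix "fzwz" already present; 0 new (none)
  "fzfwzf" → prefix "fzfw" already present; 2 new (z, f)
  "fzz" → prefix "fzz" already present; 0 new (none)
Total nodes = 8 + 6 + 3 + 2 + 2 + 1 + 0 + 2 + 0 = 24

24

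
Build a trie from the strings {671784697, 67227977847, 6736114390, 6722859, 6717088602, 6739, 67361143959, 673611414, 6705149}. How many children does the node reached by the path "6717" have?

Walk "6717" from the root, arriving at one node.
Characters that immediately follow "6717" among the stored strings: {0, 8}.
That node has 2 child edges.

2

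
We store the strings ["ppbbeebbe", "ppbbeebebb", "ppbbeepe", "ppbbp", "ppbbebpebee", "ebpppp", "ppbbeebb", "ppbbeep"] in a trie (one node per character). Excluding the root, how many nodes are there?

Count nodes per top-level branch (shared prefixes stored once):
  'e'-branch (ebpppp): 6 nodes
  'p'-branch (ppbbebpebee, ppbbeebb, ppbbeebbe, ppbbeebebb, ppbbeep, ppbbeepe, ppbbp): 21 nodes
Sum: 27

27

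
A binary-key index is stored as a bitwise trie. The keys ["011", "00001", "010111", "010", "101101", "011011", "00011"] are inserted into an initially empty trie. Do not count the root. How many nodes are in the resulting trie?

For each word, the new-node count is its length minus the longest prefix already in the trie:
  "011" → 3 new (0, 1, 1)
  "00001" → prefix "0" already present; 4 new (0, 0, 0, 1)
  "010111" → prefix "01" already present; 4 new (0, 1, 1, 1)
  "010" → prefix "010" already present; 0 new (none)
  "101101" → 6 new (1, 0, 1, 1, 0, 1)
  "011011" → prefix "011" already present; 3 new (0, 1, 1)
  "00011" → prefix "000" already present; 2 new (1, 1)
Total nodes = 3 + 4 + 4 + 0 + 6 + 3 + 2 = 22

22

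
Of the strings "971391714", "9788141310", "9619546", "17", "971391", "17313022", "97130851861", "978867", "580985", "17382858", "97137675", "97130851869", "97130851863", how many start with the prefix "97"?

8

Filter for entries beginning with "97":
Matches: "97130851861", "97130851863", "97130851869", "97137675", "971391", "971391714", "9788141310", "978867"
Count: 8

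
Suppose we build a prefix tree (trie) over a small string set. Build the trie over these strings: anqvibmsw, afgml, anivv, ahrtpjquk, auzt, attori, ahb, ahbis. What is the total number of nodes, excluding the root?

Insert word by word; a character creates a node only if that edge doesn't already exist:
  "anqvibmsw" → 9 new (a, n, q, v, i, b, m, s, w)
  "afgml" → prefix "a" already present; 4 new (f, g, m, l)
  "anivv" → prefix "an" already present; 3 new (i, v, v)
  "ahrtpjquk" → prefix "a" already present; 8 new (h, r, t, p, j, q, u, k)
  "auzt" → prefix "a" already present; 3 new (u, z, t)
  "attori" → prefix "a" already present; 5 new (t, t, o, r, i)
  "ahb" → prefix "ah" already present; 1 new (b)
  "ahbis" → prefix "ahb" already present; 2 new (i, s)
Total nodes = 9 + 4 + 3 + 8 + 3 + 5 + 1 + 2 = 35

35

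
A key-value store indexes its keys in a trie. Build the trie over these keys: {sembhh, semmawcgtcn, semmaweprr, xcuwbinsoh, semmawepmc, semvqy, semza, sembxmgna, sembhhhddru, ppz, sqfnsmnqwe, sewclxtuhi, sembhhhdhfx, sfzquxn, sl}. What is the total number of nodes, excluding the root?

Count nodes per top-level branch (shared prefixes stored once):
  'p'-branch (ppz): 3 nodes
  's'-branch (sembhh, sembhhhddru, sembhhhdhfx, sembxmgna, semmawcgtcn, semmawepmc, semmaweprr, semvqy, semza, sewclxtuhi, sfzquxn, sl, sqfnsmnqwe): 62 nodes
  'x'-branch (xcuwbinsoh): 10 nodes
Sum: 75

75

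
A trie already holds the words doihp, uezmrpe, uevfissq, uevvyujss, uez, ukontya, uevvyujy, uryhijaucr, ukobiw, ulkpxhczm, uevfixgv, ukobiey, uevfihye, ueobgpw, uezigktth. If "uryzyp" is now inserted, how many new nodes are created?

3

Walking "uryzyp" from the root, the first 3 characters ("ury") follow existing edges; "z" is the first miss.
So 6 − 3 = 3 new nodes.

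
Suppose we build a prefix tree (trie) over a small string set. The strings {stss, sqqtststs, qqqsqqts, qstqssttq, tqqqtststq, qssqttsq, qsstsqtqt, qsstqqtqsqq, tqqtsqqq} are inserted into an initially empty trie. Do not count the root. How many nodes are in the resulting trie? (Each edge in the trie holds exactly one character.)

62

Trace insertions, counting only characters that open a new branch:
  "stss" → 4 new (s, t, s, s)
  "sqqtststs" → prefix "s" already present; 8 new (q, q, t, s, t, s, t, s)
  "qqqsqqts" → 8 new (q, q, q, s, q, q, t, s)
  "qstqssttq" → prefix "q" already present; 8 new (s, t, q, s, s, t, t, q)
  "tqqqtststq" → 10 new (t, q, q, q, t, s, t, s, t, q)
  "qssqttsq" → prefix "qs" already present; 6 new (s, q, t, t, s, q)
  "qsstsqtqt" → prefix "qss" already present; 6 new (t, s, q, t, q, t)
  "qsstqqtqsqq" → prefix "qsst" already present; 7 new (q, q, t, q, s, q, q)
  "tqqtsqqq" → prefix "tqq" already present; 5 new (t, s, q, q, q)
Total nodes = 4 + 8 + 8 + 8 + 10 + 6 + 6 + 7 + 5 = 62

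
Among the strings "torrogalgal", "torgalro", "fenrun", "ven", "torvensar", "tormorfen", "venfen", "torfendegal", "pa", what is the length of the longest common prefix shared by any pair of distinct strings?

Equivalently: take the maximum, over all pairs, of their longest common prefix length.
e.g. "torfendegal" and "torgalro" share the prefix "tor" of length 3; no pair shares a longer one.
Longest shared-prefix length: 3

3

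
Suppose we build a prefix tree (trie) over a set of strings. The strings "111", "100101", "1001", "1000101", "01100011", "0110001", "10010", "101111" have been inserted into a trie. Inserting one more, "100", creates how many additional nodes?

"100" is already a full path in the trie; only an end-marker is added.
No new nodes are needed: 0.

0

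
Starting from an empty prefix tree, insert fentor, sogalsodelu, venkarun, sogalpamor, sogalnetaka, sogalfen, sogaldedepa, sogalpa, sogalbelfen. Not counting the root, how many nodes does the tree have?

Insert word by word; a character creates a node only if that edge doesn't already exist:
  "fentor" → 6 new (f, e, n, t, o, r)
  "sogalsodelu" → 11 new (s, o, g, a, l, s, o, d, e, l, u)
  "venkarun" → 8 new (v, e, n, k, a, r, u, n)
  "sogalpamor" → prefix "sogal" already present; 5 new (p, a, m, o, r)
  "sogalnetaka" → prefix "sogal" already present; 6 new (n, e, t, a, k, a)
  "sogalfen" → prefix "sogal" already present; 3 new (f, e, n)
  "sogaldedepa" → prefix "sogal" already present; 6 new (d, e, d, e, p, a)
  "sogalpa" → prefix "sogalpa" already present; 0 new (none)
  "sogalbelfen" → prefix "sogal" already present; 6 new (b, e, l, f, e, n)
Total nodes = 6 + 11 + 8 + 5 + 6 + 3 + 6 + 0 + 6 = 51

51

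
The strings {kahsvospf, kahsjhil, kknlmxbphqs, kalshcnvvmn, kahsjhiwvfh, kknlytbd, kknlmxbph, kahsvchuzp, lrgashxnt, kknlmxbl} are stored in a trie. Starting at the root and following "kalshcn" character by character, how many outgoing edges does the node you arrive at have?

1

Follow the path "kalshcn" to its node, then look at its outgoing edges.
Characters that immediately follow "kalshcn" among the stored strings: {v}.
That node has 1 child edge.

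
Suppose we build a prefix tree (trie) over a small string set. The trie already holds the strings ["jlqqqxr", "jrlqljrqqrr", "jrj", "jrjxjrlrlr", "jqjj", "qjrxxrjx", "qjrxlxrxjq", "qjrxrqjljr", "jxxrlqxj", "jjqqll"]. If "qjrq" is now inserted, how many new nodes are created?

1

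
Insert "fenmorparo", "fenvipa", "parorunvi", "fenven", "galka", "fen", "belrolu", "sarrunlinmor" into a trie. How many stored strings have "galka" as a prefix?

Walk to "galka"; the words in its subtree are exactly those with that prefix.
Matches: "galka"
Count: 1

1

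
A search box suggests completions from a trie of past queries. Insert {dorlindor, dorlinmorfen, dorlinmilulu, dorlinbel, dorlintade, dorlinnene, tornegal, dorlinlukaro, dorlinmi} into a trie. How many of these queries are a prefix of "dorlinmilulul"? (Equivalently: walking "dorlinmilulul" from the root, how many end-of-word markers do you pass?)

2

Traverse "dorlinmilulul" character by character; count nodes along the way that are marked as word ends.
Prefixes of the query that are stored words: "dorlinmi", "dorlinmilulu"
Count: 2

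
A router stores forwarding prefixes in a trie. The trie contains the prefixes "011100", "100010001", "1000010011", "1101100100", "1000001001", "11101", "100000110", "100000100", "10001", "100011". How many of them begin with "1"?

Walk to "1"; the words in its subtree are exactly those with that prefix.
Words under "1": 100000100, 1000001001, 100000110, 1000010011, 10001, 100010001, 100011, 1101100100, 11101
Count: 9

9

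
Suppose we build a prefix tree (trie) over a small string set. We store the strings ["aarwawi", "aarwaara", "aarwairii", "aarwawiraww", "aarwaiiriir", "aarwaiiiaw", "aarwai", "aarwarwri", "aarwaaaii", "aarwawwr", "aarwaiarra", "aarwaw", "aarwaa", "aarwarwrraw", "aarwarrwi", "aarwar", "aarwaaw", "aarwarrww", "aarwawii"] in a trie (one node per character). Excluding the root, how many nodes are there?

48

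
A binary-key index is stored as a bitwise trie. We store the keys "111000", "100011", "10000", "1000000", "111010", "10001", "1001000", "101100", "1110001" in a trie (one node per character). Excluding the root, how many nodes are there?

25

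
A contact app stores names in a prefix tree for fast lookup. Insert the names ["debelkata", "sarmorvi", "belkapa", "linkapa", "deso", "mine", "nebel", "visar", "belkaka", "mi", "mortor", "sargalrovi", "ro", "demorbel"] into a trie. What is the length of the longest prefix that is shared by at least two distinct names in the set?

Look for the deepest trie node that still has at least two words in its subtree.
"belkaka" and "belkapa" agree on "belka" (5 characters) before diverging; nothing deeper is shared.
Longest shared-prefix length: 5

5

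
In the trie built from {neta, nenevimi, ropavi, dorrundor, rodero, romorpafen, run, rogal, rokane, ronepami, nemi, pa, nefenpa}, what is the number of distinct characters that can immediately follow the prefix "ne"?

4

Follow the path "ne" to its node, then look at its outgoing edges.
Distinct next characters after "ne": f, m, n, t.
That node has 4 child edges.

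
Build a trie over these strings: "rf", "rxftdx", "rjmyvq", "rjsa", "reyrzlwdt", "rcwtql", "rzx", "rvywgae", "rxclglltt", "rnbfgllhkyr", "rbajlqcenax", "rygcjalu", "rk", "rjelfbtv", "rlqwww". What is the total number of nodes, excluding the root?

Count nodes per top-level branch (shared prefixes stored once):
  'r'-branch (rbajlqcenax, rcwtql, reyrzlwdt, rf, rjelfbtv, rjmyvq, rjsa, rk, rlqwww, rnbfgllhkyr, rvywgae, rxclglltt, rxftdx, rygcjalu, rzx): 81 nodes
Sum: 81

81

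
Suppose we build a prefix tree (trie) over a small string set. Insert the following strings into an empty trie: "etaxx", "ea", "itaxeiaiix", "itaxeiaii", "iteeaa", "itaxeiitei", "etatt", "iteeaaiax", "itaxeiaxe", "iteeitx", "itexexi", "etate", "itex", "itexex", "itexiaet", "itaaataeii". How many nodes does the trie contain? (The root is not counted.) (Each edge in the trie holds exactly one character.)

50

Trace insertions, counting only characters that open a new branch:
  "etaxx" → 5 new (e, t, a, x, x)
  "ea" → prefix "e" already present; 1 new (a)
  "itaxeiaiix" → 10 new (i, t, a, x, e, i, a, i, i, x)
  "itaxeiaii" → prefix "itaxeiaii" already present; 0 new (none)
  "iteeaa" → prefix "it" already present; 4 new (e, e, a, a)
  "itaxeiitei" → prefix "itaxei" already present; 4 new (i, t, e, i)
  "etatt" → prefix "eta" already present; 2 new (t, t)
  "iteeaaiax" → prefix "iteeaa" already present; 3 new (i, a, x)
  "itaxeiaxe" → prefix "itaxeia" already present; 2 new (x, e)
  "iteeitx" → prefix "itee" already present; 3 new (i, t, x)
  "itexexi" → prefix "ite" already present; 4 new (x, e, x, i)
  "etate" → prefix "etat" already present; 1 new (e)
  "itex" → prefix "itex" already present; 0 new (none)
  "itexex" → prefix "itexex" already present; 0 new (none)
  "itexiaet" → prefix "itex" already present; 4 new (i, a, e, t)
  "itaaataeii" → prefix "ita" already present; 7 new (a, a, t, a, e, i, i)
Total nodes = 5 + 1 + 10 + 0 + 4 + 4 + 2 + 3 + 2 + 3 + 4 + 1 + 0 + 0 + 4 + 7 = 50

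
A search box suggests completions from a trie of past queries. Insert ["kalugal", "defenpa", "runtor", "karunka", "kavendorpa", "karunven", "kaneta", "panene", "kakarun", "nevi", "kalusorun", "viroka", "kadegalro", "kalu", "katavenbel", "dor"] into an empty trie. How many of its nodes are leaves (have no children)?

Leaves are exactly the stored words that no other stored word extends.
Those words: "defenpa", "dor", "kadegalro", "kakarun", "kalugal", "kalusorun", "kaneta", "karunka", "karunven", "katavenbel", "kavendorpa", "nevi", "panene", "runtor", "viroka"
Leaf count: 15

15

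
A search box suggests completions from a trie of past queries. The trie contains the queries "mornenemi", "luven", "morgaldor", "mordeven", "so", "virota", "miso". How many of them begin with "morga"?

1

Walk to "morga"; the words in its subtree are exactly those with that prefix.
Words under "morga": morgaldor
Count: 1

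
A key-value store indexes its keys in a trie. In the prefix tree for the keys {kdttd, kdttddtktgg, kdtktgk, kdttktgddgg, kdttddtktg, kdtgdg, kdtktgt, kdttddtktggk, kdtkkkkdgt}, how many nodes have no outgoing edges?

6

A leaf is a node with no children — equivalently, the end of a word that is not a proper prefix of any other stored word.
Those words: "kdtgdg", "kdtkkkkdgt", "kdtktgk", "kdtktgt", "kdttddtktggk", "kdttktgddgg"
Leaf count: 6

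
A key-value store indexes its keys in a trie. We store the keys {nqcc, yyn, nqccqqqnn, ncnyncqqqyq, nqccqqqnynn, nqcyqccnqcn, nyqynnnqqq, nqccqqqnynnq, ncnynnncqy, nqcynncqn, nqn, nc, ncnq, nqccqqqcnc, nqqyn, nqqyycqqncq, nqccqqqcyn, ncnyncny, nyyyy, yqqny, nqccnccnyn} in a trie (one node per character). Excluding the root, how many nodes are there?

Insert word by word; a character creates a node only if that edge doesn't already exist:
  "nqcc" → 4 new (n, q, c, c)
  "yyn" → 3 new (y, y, n)
  "nqccqqqnn" → prefix "nqcc" already present; 5 new (q, q, q, n, n)
  "ncnyncqqqyq" → prefix "n" already present; 10 new (c, n, y, n, c, q, q, q, y, q)
  "nqccqqqnynn" → prefix "nqccqqqn" already present; 3 new (y, n, n)
  "nqcyqccnqcn" → prefix "nqc" already present; 8 new (y, q, c, c, n, q, c, n)
  "nyqynnnqqq" → prefix "n" already present; 9 new (y, q, y, n, n, n, q, q, q)
  "nqccqqqnynnq" → prefix "nqccqqqnynn" already present; 1 new (q)
  "ncnynnncqy" → prefix "ncnyn" already present; 5 new (n, n, c, q, y)
  "nqcynncqn" → prefix "nqcy" already present; 5 new (n, n, c, q, n)
  "nqn" → prefix "nq" already present; 1 new (n)
  "nc" → prefix "nc" already present; 0 new (none)
  "ncnq" → prefix "ncn" already present; 1 new (q)
  "nqccqqqcnc" → prefix "nqccqqq" already present; 3 new (c, n, c)
  "nqqyn" → prefix "nq" already present; 3 new (q, y, n)
  "nqqyycqqncq" → prefix "nqqy" already present; 7 new (y, c, q, q, n, c, q)
  "nqccqqqcyn" → prefix "nqccqqqc" already present; 2 new (y, n)
  "ncnyncny" → prefix "ncnync" already present; 2 new (n, y)
  "nyyyy" → prefix "ny" already present; 3 new (y, y, y)
  "yqqny" → prefix "y" already present; 4 new (q, q, n, y)
  "nqccnccnyn" → prefix "nqcc" already present; 6 new (n, c, c, n, y, n)
Total nodes = 4 + 3 + 5 + 10 + 3 + 8 + 9 + 1 + 5 + 5 + 1 + 0 + 1 + 3 + 3 + 7 + 2 + 2 + 3 + 4 + 6 = 85

85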